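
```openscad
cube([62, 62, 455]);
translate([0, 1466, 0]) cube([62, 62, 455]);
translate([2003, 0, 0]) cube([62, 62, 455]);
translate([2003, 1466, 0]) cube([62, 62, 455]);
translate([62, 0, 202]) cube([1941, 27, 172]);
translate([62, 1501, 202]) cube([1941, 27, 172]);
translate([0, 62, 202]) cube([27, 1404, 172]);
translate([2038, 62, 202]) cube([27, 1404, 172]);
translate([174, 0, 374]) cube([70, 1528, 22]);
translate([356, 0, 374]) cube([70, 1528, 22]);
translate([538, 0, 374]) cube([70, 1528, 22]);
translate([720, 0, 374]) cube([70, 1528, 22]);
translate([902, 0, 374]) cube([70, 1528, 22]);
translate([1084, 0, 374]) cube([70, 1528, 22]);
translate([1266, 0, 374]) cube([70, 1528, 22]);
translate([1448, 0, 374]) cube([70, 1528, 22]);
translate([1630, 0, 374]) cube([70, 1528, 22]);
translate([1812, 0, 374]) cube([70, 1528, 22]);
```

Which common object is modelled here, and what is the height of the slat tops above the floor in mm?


A bed frame. The slat-top height is 396 mm.

Four posts, four rails, and a row of slats — a bed frame. Slats sit on the rails at z = 202 + 172 = 374; with slat thickness 22, the top is 396 mm.


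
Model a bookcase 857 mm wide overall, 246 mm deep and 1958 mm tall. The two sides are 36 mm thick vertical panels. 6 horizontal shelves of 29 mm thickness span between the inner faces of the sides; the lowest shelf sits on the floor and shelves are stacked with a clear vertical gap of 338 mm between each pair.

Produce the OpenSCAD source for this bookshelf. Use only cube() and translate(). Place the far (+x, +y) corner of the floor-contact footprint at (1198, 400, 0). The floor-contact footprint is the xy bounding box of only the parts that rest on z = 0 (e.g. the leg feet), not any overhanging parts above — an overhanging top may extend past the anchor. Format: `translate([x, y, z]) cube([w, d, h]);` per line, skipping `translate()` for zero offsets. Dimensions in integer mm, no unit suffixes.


translate([341, 154, 0]) cube([36, 246, 1958]);
translate([1162, 154, 0]) cube([36, 246, 1958]);
translate([377, 154, 0]) cube([785, 246, 29]);
translate([377, 154, 367]) cube([785, 246, 29]);
translate([377, 154, 734]) cube([785, 246, 29]);
translate([377, 154, 1101]) cube([785, 246, 29]);
translate([377, 154, 1468]) cube([785, 246, 29]);
translate([377, 154, 1835]) cube([785, 246, 29]);


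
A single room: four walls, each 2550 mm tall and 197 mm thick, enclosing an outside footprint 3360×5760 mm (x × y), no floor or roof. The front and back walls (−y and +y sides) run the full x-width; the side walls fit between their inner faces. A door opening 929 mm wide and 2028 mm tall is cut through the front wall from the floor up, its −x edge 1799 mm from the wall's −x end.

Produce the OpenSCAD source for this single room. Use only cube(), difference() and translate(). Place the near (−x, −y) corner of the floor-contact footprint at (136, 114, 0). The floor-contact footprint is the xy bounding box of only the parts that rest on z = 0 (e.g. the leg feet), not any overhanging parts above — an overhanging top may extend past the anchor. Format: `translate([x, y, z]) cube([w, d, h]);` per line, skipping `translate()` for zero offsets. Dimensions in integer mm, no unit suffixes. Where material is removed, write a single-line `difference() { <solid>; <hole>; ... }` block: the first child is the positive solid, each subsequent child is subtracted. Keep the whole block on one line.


difference() { translate([136, 114, 0]) cube([3360, 197, 2550]); translate([1935, 114, 0]) cube([929, 197, 2028]); }
translate([136, 5677, 0]) cube([3360, 197, 2550]);
translate([136, 311, 0]) cube([197, 5366, 2550]);
translate([3299, 311, 0]) cube([197, 5366, 2550]);


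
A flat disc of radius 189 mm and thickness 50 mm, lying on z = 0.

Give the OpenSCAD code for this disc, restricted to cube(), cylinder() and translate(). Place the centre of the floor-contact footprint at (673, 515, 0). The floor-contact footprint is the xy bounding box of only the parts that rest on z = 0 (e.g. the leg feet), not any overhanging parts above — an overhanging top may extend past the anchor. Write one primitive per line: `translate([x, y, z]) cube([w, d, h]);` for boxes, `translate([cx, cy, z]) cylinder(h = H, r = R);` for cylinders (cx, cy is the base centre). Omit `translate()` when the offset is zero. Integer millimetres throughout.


translate([673, 515, 0]) cylinder(h = 50, r = 189);


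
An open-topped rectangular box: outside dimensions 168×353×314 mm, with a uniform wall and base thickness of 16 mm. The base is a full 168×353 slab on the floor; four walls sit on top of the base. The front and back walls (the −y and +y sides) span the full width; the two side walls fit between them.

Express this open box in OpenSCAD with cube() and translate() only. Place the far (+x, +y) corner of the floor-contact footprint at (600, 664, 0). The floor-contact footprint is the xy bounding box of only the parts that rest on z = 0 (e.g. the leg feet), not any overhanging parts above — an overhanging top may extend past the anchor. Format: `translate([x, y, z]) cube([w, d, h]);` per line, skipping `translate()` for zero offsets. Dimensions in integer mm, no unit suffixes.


translate([432, 311, 0]) cube([168, 353, 16]);
translate([432, 311, 16]) cube([168, 16, 298]);
translate([432, 648, 16]) cube([168, 16, 298]);
translate([432, 327, 16]) cube([16, 321, 298]);
translate([584, 327, 16]) cube([16, 321, 298]);


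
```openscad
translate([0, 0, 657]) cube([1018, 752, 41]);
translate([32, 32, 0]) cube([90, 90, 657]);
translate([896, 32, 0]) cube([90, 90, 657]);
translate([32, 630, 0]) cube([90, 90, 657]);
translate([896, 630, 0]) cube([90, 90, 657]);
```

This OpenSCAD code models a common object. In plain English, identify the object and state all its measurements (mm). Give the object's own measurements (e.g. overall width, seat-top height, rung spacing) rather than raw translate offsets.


A rectangular dining table. The top is 1018×752×41 mm with its upper surface at z = 698 mm. It stands on four 90×90 mm square legs, each inset 32 mm from the nearest pair of top edges, running from the floor to the underside of the top.


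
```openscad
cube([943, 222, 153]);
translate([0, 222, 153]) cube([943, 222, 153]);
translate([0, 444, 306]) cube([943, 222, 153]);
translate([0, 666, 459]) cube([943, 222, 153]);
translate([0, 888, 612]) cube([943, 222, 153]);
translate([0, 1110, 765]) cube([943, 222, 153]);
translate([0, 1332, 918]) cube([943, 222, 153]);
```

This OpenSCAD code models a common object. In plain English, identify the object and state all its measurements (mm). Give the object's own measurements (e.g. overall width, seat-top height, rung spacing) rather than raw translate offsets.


A straight staircase of 7 solid steps. Each step is 943 mm wide (x), 222 mm deep (y, the going) and 153 mm tall (the rise). The first step rests on the floor; each subsequent step sits one going further in +y and one rise higher in +z, directly behind and above the previous step with no overlap.


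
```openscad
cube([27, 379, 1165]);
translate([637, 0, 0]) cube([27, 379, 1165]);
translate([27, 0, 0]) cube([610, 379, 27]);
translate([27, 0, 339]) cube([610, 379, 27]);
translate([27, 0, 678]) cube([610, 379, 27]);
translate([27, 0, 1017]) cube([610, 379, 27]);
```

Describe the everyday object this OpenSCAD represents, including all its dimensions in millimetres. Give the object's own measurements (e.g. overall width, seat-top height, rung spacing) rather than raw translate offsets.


An open bookshelf. Two side panels, each 27 mm thick, 379 mm deep and 1165 mm tall, stand 664 mm apart (outside-to-outside). Between them sit 4 shelves, each 27 mm thick and 379 mm deep, spanning the full gap between the sides. The bottom shelf rests on the floor (its underside at z = 0) and the clear gap between one shelf's top and the next shelf's underside is 312 mm.


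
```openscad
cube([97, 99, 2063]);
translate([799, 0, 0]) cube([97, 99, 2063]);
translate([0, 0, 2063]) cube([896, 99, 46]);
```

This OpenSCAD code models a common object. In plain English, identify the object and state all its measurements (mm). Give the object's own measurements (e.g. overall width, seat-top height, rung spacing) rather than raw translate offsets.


A door frame. The clear opening is 702 mm wide and 2063 mm high. Two 97 mm wide jambs, 99 mm deep, stand either side of the opening from the floor to the top of the opening. A 46 mm thick head sits across the top of both jambs, spanning the full outside width of the frame.


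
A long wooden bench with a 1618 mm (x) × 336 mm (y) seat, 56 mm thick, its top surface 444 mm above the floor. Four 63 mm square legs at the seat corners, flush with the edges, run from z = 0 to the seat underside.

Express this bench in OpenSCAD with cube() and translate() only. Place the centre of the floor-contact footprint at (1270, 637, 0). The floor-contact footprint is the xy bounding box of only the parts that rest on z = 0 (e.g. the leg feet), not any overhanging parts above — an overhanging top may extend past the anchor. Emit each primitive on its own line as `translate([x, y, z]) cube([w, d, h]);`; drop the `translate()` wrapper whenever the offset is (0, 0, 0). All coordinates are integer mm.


translate([461, 469, 388]) cube([1618, 336, 56]);
translate([461, 469, 0]) cube([63, 63, 388]);
translate([461, 742, 0]) cube([63, 63, 388]);
translate([2016, 469, 0]) cube([63, 63, 388]);
translate([2016, 742, 0]) cube([63, 63, 388]);


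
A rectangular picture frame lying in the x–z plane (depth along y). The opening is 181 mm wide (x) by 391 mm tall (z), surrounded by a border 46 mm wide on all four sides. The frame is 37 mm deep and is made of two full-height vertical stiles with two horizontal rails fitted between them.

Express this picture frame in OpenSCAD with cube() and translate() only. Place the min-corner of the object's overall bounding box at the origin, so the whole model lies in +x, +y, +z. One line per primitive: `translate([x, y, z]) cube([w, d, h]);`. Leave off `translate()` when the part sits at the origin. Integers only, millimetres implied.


cube([46, 37, 483]);
translate([227, 0, 0]) cube([46, 37, 483]);
translate([46, 0, 0]) cube([181, 37, 46]);
translate([46, 0, 437]) cube([181, 37, 46]);


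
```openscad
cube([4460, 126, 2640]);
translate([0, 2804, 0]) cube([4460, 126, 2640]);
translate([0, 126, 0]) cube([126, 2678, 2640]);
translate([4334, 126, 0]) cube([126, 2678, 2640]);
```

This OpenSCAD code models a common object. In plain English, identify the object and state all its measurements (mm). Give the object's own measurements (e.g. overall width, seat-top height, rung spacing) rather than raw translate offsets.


The wall frame of a small rectangular building: four walls, each 2640 mm tall and 126 mm thick, enclosing a footprint 4460 mm (x) by 2930 mm (y) outside-to-outside, with no floor or roof. The front and back walls (the −y and +y sides) span the full width; the two side walls fit between them.


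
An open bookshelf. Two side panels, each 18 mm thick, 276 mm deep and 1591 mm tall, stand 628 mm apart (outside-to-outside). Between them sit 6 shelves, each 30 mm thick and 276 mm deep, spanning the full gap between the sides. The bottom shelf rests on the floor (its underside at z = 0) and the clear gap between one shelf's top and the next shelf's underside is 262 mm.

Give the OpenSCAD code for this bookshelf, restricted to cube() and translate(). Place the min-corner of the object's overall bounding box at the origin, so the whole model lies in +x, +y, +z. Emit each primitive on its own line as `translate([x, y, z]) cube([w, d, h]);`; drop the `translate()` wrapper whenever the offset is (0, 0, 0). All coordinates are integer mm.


cube([18, 276, 1591]);
translate([610, 0, 0]) cube([18, 276, 1591]);
translate([18, 0, 0]) cube([592, 276, 30]);
translate([18, 0, 292]) cube([592, 276, 30]);
translate([18, 0, 584]) cube([592, 276, 30]);
translate([18, 0, 876]) cube([592, 276, 30]);
translate([18, 0, 1168]) cube([592, 276, 30]);
translate([18, 0, 1460]) cube([592, 276, 30]);


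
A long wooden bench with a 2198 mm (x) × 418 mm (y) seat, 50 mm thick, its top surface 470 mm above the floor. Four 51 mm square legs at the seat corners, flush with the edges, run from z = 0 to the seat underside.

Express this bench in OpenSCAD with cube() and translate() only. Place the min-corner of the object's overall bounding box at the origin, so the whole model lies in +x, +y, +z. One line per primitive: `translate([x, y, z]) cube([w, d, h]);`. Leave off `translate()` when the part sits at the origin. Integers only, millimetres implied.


translate([0, 0, 420]) cube([2198, 418, 50]);
cube([51, 51, 420]);
translate([0, 367, 0]) cube([51, 51, 420]);
translate([2147, 0, 0]) cube([51, 51, 420]);
translate([2147, 367, 0]) cube([51, 51, 420]);


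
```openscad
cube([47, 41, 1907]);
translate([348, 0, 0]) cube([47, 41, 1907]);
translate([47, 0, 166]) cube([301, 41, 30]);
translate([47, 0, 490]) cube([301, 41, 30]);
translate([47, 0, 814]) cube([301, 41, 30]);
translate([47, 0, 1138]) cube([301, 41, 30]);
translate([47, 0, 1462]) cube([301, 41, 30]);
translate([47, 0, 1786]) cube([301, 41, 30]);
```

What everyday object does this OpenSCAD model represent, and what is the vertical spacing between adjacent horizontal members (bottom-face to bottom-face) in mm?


A ladder. The rung spacing is 324 mm.

Two tall 47×41 posts with 6 short bars between them — a ladder. Adjacent rungs sit at z = 166 and z = 490, so the spacing is 490 − 166 = 324 mm.


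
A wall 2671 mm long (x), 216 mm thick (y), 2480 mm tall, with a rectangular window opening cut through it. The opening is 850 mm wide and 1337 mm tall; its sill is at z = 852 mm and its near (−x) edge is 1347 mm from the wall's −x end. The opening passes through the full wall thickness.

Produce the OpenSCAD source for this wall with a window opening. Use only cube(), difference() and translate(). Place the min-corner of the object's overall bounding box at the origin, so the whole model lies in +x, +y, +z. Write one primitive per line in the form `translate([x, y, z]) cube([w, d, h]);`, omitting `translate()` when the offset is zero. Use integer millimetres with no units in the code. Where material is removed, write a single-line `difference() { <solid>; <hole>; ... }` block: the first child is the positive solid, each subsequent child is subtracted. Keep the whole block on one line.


difference() { cube([2671, 216, 2480]); translate([1347, 0, 852]) cube([850, 216, 1337]); }


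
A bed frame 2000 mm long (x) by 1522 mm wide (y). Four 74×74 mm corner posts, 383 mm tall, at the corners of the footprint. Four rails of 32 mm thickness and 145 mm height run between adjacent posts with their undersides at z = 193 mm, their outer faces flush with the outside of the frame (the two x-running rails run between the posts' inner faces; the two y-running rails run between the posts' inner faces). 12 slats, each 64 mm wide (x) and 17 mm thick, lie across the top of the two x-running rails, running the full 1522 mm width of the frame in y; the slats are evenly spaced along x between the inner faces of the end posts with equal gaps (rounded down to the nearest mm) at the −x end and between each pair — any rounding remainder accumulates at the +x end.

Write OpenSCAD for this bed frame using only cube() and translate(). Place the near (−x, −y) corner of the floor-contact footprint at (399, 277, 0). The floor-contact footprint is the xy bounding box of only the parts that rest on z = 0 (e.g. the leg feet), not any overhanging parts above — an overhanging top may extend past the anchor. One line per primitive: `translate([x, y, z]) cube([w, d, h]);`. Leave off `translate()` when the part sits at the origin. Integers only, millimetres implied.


translate([399, 277, 0]) cube([74, 74, 383]);
translate([399, 1725, 0]) cube([74, 74, 383]);
translate([2325, 277, 0]) cube([74, 74, 383]);
translate([2325, 1725, 0]) cube([74, 74, 383]);
translate([473, 277, 193]) cube([1852, 32, 145]);
translate([473, 1767, 193]) cube([1852, 32, 145]);
translate([399, 351, 193]) cube([32, 1374, 145]);
translate([2367, 351, 193]) cube([32, 1374, 145]);
translate([556, 277, 338]) cube([64, 1522, 17]);
translate([703, 277, 338]) cube([64, 1522, 17]);
translate([850, 277, 338]) cube([64, 1522, 17]);
translate([997, 277, 338]) cube([64, 1522, 17]);
translate([1144, 277, 338]) cube([64, 1522, 17]);
translate([1291, 277, 338]) cube([64, 1522, 17]);
translate([1438, 277, 338]) cube([64, 1522, 17]);
translate([1585, 277, 338]) cube([64, 1522, 17]);
translate([1732, 277, 338]) cube([64, 1522, 17]);
translate([1879, 277, 338]) cube([64, 1522, 17]);
translate([2026, 277, 338]) cube([64, 1522, 17]);
translate([2173, 277, 338]) cube([64, 1522, 17]);


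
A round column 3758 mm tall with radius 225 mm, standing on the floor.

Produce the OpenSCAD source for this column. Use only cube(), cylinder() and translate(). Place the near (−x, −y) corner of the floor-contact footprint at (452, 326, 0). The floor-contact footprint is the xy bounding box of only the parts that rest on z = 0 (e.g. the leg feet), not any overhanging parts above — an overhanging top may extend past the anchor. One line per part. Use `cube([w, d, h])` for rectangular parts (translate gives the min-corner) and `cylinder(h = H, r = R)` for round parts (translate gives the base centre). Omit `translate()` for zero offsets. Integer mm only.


translate([677, 551, 0]) cylinder(h = 3758, r = 225);


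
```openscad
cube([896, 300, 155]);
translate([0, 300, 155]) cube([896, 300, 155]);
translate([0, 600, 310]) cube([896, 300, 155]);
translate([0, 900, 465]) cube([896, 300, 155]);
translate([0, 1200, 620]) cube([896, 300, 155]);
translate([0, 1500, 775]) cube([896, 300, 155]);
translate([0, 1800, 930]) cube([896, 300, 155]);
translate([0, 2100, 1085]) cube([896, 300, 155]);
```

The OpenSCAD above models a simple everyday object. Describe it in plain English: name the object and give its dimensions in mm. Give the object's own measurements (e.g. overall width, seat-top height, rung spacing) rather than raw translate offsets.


A straight staircase of 8 solid steps. Each step is 896 mm wide (x), 300 mm deep (y, the going) and 155 mm tall (the rise). The first step rests on the floor; each subsequent step sits one going further in +y and one rise higher in +z, directly behind and above the previous step with no overlap.


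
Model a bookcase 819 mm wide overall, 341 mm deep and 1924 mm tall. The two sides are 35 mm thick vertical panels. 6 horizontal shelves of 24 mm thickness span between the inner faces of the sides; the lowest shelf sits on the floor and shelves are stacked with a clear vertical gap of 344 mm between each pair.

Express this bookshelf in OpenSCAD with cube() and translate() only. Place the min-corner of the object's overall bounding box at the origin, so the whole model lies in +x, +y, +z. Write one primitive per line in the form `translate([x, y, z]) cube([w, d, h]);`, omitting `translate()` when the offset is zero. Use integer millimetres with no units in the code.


cube([35, 341, 1924]);
translate([784, 0, 0]) cube([35, 341, 1924]);
translate([35, 0, 0]) cube([749, 341, 24]);
translate([35, 0, 368]) cube([749, 341, 24]);
translate([35, 0, 736]) cube([749, 341, 24]);
translate([35, 0, 1104]) cube([749, 341, 24]);
translate([35, 0, 1472]) cube([749, 341, 24]);
translate([35, 0, 1840]) cube([749, 341, 24]);


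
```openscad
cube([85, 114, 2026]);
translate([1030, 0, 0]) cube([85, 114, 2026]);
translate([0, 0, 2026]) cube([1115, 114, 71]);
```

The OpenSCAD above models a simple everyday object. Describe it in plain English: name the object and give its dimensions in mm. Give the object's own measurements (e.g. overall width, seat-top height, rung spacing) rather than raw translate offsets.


A door frame. The clear opening is 945 mm wide and 2026 mm high. Two 85 mm wide jambs, 114 mm deep, stand either side of the opening from the floor to the top of the opening. A 71 mm thick head sits across the top of both jambs, spanning the full outside width of the frame.


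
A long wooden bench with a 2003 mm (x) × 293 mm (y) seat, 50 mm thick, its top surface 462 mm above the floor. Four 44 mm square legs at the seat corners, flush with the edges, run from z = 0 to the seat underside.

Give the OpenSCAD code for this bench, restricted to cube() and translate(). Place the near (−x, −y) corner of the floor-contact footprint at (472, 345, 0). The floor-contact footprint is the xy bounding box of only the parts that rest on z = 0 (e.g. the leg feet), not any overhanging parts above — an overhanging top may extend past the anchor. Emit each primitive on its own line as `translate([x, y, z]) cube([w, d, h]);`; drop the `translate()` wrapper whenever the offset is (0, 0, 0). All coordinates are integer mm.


translate([472, 345, 412]) cube([2003, 293, 50]);
translate([472, 345, 0]) cube([44, 44, 412]);
translate([472, 594, 0]) cube([44, 44, 412]);
translate([2431, 345, 0]) cube([44, 44, 412]);
translate([2431, 594, 0]) cube([44, 44, 412]);


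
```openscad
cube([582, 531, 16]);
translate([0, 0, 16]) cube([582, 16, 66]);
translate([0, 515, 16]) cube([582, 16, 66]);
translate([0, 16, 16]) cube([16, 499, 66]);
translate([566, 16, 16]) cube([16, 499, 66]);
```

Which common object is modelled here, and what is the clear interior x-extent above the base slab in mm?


An open box. The internal width is 550 mm.

A 582×531 base slab with four walls standing on it — an open box. The base is 582 mm wide and the walls are 16 mm thick, so the internal width is 582 − 2 × 16 = 550 mm.


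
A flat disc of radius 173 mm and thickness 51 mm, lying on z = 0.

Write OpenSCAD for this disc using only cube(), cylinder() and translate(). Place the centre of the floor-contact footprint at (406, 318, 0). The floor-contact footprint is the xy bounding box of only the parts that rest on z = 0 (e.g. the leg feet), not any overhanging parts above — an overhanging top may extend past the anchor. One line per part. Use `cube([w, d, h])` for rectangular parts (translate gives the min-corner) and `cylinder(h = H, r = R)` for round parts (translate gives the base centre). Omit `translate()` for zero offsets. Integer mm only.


translate([406, 318, 0]) cylinder(h = 51, r = 173);


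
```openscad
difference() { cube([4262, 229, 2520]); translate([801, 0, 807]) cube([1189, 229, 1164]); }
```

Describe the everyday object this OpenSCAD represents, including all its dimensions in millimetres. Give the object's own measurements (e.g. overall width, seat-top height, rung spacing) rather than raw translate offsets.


A wall 4262 mm long (x), 229 mm thick (y), 2520 mm tall, with a rectangular window opening cut through it. The opening is 1189 mm wide and 1164 mm tall; its sill is at z = 807 mm and its near (−x) edge is 801 mm from the wall's −x end. The opening passes through the full wall thickness.


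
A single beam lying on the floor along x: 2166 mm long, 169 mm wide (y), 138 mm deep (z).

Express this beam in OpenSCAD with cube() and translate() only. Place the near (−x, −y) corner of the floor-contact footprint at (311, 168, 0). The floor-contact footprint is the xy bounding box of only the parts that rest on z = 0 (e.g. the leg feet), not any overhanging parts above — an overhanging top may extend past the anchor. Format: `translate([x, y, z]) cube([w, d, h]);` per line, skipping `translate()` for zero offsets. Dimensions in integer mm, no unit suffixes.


translate([311, 168, 0]) cube([2166, 169, 138]);


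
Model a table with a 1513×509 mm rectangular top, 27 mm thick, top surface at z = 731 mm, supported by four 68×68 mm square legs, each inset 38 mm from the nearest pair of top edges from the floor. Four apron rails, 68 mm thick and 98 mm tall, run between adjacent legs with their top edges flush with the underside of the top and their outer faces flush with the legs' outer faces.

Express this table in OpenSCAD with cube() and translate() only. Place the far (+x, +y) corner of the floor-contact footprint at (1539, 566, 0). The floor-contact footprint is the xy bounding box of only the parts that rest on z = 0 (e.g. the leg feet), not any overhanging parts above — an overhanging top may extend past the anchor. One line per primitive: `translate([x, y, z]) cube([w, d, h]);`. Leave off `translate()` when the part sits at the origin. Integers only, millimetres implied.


translate([64, 95, 704]) cube([1513, 509, 27]);
translate([102, 133, 0]) cube([68, 68, 704]);
translate([1471, 133, 0]) cube([68, 68, 704]);
translate([102, 498, 0]) cube([68, 68, 704]);
translate([1471, 498, 0]) cube([68, 68, 704]);
translate([170, 133, 606]) cube([1301, 68, 98]);
translate([170, 498, 606]) cube([1301, 68, 98]);
translate([102, 201, 606]) cube([68, 297, 98]);
translate([1471, 201, 606]) cube([68, 297, 98]);


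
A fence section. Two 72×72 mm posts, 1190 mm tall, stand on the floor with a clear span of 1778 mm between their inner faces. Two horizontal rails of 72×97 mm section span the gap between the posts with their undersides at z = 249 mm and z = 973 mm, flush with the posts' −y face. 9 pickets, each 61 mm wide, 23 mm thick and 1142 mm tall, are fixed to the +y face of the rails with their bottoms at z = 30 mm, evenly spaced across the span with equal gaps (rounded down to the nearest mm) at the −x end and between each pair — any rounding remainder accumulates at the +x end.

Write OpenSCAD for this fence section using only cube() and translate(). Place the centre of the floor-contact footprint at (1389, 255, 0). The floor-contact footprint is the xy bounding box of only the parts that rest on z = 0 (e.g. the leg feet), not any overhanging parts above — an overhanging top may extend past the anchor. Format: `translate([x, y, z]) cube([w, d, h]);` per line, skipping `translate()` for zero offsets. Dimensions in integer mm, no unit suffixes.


translate([428, 219, 0]) cube([72, 72, 1190]);
translate([2278, 219, 0]) cube([72, 72, 1190]);
translate([500, 219, 249]) cube([1778, 72, 97]);
translate([500, 219, 973]) cube([1778, 72, 97]);
translate([622, 291, 30]) cube([61, 23, 1142]);
translate([805, 291, 30]) cube([61, 23, 1142]);
translate([988, 291, 30]) cube([61, 23, 1142]);
translate([1171, 291, 30]) cube([61, 23, 1142]);
translate([1354, 291, 30]) cube([61, 23, 1142]);
translate([1537, 291, 30]) cube([61, 23, 1142]);
translate([1720, 291, 30]) cube([61, 23, 1142]);
translate([1903, 291, 30]) cube([61, 23, 1142]);
translate([2086, 291, 30]) cube([61, 23, 1142]);


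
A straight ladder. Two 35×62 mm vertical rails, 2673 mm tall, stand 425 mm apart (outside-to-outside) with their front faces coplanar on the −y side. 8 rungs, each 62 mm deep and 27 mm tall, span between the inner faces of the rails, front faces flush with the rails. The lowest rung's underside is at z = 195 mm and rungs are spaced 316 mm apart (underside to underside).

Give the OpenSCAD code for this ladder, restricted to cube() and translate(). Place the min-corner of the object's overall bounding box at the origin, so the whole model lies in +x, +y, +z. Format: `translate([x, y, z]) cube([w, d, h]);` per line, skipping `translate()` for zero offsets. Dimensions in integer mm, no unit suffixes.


cube([35, 62, 2673]);
translate([390, 0, 0]) cube([35, 62, 2673]);
translate([35, 0, 195]) cube([355, 62, 27]);
translate([35, 0, 511]) cube([355, 62, 27]);
translate([35, 0, 827]) cube([355, 62, 27]);
translate([35, 0, 1143]) cube([355, 62, 27]);
translate([35, 0, 1459]) cube([355, 62, 27]);
translate([35, 0, 1775]) cube([355, 62, 27]);
translate([35, 0, 2091]) cube([355, 62, 27]);
translate([35, 0, 2407]) cube([355, 62, 27]);


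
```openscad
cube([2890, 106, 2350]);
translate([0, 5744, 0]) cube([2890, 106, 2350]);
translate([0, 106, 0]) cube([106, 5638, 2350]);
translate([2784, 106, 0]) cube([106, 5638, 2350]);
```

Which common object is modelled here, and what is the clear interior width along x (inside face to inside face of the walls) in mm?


A house (or room) frame. The interior width is 2678 mm.

Four 2350 mm walls enclosing a rectangle with no floor or roof — a room or house frame. Outside width is 2890 mm and wall thickness is 106 mm, so the interior width is 2890 − 2 × 106 = 2678 mm.


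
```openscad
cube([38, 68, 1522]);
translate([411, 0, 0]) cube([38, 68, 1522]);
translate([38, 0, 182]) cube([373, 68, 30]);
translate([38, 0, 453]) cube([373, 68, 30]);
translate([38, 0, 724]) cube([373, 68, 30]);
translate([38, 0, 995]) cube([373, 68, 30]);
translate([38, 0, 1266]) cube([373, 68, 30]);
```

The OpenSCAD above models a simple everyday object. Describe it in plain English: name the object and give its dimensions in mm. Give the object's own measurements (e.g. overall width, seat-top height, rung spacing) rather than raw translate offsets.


A straight ladder. Two 38×68 mm vertical rails, 1522 mm tall, stand 449 mm apart (outside-to-outside) with their front faces coplanar on the −y side. 5 rungs, each 68 mm deep and 30 mm tall, span between the inner faces of the rails, front faces flush with the rails. The lowest rung's underside is at z = 182 mm and rungs are spaced 271 mm apart (underside to underside).


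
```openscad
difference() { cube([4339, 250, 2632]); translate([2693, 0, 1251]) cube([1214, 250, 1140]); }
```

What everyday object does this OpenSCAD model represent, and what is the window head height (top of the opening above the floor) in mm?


A wall with a window opening. The window head height is 2391 mm.

A wall with a rectangular opening subtracted — a window. Sill at z = 1251, opening 1140 mm tall, so the head is at 1251 + 1140 = 2391 mm.


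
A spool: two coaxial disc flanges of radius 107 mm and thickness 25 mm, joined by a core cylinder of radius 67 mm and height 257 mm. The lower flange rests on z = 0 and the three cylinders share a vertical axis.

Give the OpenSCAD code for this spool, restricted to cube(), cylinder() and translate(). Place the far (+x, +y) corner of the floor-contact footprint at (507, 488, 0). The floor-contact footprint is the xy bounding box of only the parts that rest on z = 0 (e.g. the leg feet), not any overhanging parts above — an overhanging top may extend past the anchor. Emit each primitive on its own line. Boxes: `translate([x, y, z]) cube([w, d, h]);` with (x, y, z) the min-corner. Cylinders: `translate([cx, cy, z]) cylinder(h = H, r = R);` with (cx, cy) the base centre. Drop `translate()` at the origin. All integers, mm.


translate([400, 381, 0]) cylinder(h = 25, r = 107);
translate([400, 381, 25]) cylinder(h = 257, r = 67);
translate([400, 381, 282]) cylinder(h = 25, r = 107);


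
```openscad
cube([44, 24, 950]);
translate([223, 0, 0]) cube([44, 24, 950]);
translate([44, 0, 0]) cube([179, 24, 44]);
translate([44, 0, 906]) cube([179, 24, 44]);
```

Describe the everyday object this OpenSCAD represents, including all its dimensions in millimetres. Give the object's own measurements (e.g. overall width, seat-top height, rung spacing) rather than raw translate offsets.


A rectangular picture frame lying in the x–z plane (depth along y). The opening is 179 mm wide (x) by 862 mm tall (z), surrounded by a border 44 mm wide on all four sides. The frame is 24 mm deep and is made of two full-height vertical stiles with two horizontal rails fitted between them.


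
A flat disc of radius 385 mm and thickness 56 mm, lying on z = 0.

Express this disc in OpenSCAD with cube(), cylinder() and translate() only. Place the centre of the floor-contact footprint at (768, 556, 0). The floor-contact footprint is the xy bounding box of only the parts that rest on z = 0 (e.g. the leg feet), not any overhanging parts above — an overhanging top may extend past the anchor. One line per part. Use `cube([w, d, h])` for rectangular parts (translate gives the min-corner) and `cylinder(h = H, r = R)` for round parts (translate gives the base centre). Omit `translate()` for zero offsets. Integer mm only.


translate([768, 556, 0]) cylinder(h = 56, r = 385);


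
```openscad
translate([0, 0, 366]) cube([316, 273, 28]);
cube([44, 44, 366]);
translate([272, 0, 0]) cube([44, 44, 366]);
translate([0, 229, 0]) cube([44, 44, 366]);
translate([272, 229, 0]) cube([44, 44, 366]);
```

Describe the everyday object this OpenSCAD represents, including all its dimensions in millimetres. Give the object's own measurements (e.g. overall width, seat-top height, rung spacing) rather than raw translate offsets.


A four-legged stool. The seat is a 316×273×28 mm slab whose top surface is at z = 394 mm; four square legs, each 44×44 mm in cross-section, run from the floor (z = 0) to the underside of the seat, each flush with a corner of the seat.


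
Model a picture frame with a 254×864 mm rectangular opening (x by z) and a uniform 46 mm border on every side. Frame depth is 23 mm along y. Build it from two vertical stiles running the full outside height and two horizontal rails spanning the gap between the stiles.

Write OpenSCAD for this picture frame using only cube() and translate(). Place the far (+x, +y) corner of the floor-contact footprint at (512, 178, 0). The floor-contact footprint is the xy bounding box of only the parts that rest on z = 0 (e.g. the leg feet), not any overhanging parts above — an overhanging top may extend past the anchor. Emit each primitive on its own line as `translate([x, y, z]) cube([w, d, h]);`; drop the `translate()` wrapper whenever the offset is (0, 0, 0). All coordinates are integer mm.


translate([166, 155, 0]) cube([46, 23, 956]);
translate([466, 155, 0]) cube([46, 23, 956]);
translate([212, 155, 0]) cube([254, 23, 46]);
translate([212, 155, 910]) cube([254, 23, 46]);


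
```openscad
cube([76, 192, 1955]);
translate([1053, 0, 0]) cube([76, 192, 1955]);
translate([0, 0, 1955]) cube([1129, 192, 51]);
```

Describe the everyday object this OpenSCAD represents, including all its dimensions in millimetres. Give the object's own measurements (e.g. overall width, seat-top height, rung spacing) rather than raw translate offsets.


A door frame. The clear opening is 977 mm wide and 1955 mm high. Two 76 mm wide jambs, 192 mm deep, stand either side of the opening from the floor to the top of the opening. A 51 mm thick head sits across the top of both jambs, spanning the full outside width of the frame.


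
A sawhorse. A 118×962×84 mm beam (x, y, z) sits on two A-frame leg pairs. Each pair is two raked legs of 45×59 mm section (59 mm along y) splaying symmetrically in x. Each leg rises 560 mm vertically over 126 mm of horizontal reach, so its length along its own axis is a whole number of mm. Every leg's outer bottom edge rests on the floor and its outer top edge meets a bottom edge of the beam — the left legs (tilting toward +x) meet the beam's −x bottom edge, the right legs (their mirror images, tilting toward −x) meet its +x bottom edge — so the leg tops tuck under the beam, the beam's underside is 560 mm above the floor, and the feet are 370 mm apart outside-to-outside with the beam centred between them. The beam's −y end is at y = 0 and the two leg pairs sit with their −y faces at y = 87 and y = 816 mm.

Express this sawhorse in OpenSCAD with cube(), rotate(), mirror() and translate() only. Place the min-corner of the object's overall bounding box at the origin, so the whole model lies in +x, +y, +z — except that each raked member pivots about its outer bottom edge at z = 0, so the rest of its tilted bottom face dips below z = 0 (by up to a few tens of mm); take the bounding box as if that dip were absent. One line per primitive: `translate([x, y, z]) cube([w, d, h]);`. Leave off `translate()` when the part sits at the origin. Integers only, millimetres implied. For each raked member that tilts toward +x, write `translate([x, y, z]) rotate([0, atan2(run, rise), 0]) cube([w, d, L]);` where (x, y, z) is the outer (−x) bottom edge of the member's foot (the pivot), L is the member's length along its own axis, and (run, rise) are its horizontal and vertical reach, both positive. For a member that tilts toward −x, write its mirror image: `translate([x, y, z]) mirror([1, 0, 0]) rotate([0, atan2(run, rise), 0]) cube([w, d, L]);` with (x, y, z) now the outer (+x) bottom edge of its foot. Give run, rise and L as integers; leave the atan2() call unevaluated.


// leg length = √(126² + 560²) = 574
// right-leg outer foot x = 2·126 + 118 = 370
// beam min-corner = (126, 0, 560)
translate([126, 0, 560]) cube([118, 962, 84]);
translate([0, 87, 0]) rotate([0, atan2(126, 560), 0]) cube([45, 59, 574]);
translate([370, 87, 0]) mirror([1, 0, 0]) rotate([0, atan2(126, 560), 0]) cube([45, 59, 574]);
translate([0, 816, 0]) rotate([0, atan2(126, 560), 0]) cube([45, 59, 574]);
translate([370, 816, 0]) mirror([1, 0, 0]) rotate([0, atan2(126, 560), 0]) cube([45, 59, 574]);


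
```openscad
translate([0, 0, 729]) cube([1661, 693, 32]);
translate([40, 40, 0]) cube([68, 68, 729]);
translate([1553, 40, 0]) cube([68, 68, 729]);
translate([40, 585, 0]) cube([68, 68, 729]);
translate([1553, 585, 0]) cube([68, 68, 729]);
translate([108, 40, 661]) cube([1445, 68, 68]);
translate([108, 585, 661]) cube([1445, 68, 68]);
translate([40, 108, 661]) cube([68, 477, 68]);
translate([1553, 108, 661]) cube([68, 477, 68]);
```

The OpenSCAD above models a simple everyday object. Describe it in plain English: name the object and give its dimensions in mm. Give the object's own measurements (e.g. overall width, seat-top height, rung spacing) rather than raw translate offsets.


A table: top 1661 mm (x) × 693 mm (y), 32 mm thick, upper face at z = 761 mm, on four 68×68 mm square legs, each inset 40 mm from the nearest pair of top edges from z = 0 to the bottom of the top. Four apron rails, 68 mm thick and 68 mm tall, run between adjacent legs with their top edges flush with the underside of the top and their outer faces flush with the legs' outer faces.


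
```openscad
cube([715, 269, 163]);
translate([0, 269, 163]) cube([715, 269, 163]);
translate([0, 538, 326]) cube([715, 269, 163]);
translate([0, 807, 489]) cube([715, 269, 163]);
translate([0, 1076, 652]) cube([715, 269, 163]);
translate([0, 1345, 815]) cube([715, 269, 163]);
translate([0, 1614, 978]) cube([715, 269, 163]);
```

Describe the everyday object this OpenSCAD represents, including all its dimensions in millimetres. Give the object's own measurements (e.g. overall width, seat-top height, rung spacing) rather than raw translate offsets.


A straight staircase of 7 solid steps. Each step is 715 mm wide (x), 269 mm deep (y, the going) and 163 mm tall (the rise). The first step rests on the floor; each subsequent step sits one going further in +y and one rise higher in +z, directly behind and above the previous step with no overlap.


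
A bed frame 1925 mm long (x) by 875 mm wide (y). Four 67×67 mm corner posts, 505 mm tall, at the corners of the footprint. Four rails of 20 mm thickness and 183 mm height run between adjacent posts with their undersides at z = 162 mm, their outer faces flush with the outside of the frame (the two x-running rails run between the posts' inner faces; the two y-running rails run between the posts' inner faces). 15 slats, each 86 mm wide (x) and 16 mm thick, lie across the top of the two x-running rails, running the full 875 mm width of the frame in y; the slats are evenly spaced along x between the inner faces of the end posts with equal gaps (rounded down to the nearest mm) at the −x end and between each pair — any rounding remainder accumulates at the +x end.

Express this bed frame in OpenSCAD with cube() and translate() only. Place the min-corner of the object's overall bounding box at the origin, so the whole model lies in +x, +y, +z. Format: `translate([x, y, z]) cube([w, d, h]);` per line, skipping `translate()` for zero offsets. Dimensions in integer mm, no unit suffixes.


// slat z = rail_z + rail_h = 162 + 183 = 345
// slat gap = ⌊(1791 − 15·86) / 16⌋ = 31
cube([67, 67, 505]);
translate([0, 808, 0]) cube([67, 67, 505]);
translate([1858, 0, 0]) cube([67, 67, 505]);
translate([1858, 808, 0]) cube([67, 67, 505]);
translate([67, 0, 162]) cube([1791, 20, 183]);
translate([67, 855, 162]) cube([1791, 20, 183]);
translate([0, 67, 162]) cube([20, 741, 183]);
translate([1905, 67, 162]) cube([20, 741, 183]);
translate([98, 0, 345]) cube([86, 875, 16]);
translate([215, 0, 345]) cube([86, 875, 16]);
translate([332, 0, 345]) cube([86, 875, 16]);
translate([449, 0, 345]) cube([86, 875, 16]);
translate([566, 0, 345]) cube([86, 875, 16]);
translate([683, 0, 345]) cube([86, 875, 16]);
translate([800, 0, 345]) cube([86, 875, 16]);
translate([917, 0, 345]) cube([86, 875, 16]);
translate([1034, 0, 345]) cube([86, 875, 16]);
translate([1151, 0, 345]) cube([86, 875, 16]);
translate([1268, 0, 345]) cube([86, 875, 16]);
translate([1385, 0, 345]) cube([86, 875, 16]);
translate([1502, 0, 345]) cube([86, 875, 16]);
translate([1619, 0, 345]) cube([86, 875, 16]);
translate([1736, 0, 345]) cube([86, 875, 16]);
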